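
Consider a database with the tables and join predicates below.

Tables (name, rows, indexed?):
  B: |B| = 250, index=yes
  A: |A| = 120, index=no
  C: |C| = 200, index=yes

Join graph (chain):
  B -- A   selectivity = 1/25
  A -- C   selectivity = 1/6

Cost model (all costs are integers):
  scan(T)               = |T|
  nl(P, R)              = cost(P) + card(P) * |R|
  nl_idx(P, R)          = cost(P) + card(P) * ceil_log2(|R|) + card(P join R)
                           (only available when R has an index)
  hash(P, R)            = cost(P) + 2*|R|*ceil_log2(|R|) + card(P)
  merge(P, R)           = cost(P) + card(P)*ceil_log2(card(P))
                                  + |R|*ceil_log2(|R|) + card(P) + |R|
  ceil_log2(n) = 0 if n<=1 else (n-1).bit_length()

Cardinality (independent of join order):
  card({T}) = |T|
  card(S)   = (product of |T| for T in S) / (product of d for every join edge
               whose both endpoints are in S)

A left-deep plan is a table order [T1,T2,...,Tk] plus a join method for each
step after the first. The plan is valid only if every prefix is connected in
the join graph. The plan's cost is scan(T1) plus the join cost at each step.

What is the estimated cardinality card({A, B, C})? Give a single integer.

40000

Tables in S: A(120), B(250), C(200)
Edges inside S: B-A(d=25), A-C(d=6)
numerator = 120 * 250 * 200 = 6000000
denominator = 25 * 6 = 150
card(S) = 6000000 / 150 = 40000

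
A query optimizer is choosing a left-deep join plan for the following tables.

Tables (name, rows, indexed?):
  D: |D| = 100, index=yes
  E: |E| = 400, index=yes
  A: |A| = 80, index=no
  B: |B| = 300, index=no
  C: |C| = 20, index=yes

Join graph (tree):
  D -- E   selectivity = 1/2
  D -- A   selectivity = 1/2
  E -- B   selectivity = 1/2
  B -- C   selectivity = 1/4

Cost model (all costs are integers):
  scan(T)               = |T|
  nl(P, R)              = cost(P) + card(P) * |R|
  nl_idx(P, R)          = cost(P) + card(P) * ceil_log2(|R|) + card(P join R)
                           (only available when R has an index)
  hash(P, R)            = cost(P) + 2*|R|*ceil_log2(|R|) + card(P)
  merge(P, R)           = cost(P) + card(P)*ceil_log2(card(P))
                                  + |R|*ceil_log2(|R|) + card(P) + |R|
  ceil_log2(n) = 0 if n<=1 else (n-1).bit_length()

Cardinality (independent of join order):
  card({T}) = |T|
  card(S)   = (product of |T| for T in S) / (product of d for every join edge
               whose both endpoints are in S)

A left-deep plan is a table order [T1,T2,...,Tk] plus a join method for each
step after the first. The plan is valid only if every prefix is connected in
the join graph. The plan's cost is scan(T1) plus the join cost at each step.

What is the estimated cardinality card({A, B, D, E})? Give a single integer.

Tables in S: A(80), B(300), D(100), E(400)
Edges inside S: D-E(d=2), D-A(d=2), E-B(d=2)
numerator = 80 * 300 * 100 * 400 = 960000000
denominator = 2 * 2 * 2 = 8
card(S) = 960000000 / 8 = 120000000

120000000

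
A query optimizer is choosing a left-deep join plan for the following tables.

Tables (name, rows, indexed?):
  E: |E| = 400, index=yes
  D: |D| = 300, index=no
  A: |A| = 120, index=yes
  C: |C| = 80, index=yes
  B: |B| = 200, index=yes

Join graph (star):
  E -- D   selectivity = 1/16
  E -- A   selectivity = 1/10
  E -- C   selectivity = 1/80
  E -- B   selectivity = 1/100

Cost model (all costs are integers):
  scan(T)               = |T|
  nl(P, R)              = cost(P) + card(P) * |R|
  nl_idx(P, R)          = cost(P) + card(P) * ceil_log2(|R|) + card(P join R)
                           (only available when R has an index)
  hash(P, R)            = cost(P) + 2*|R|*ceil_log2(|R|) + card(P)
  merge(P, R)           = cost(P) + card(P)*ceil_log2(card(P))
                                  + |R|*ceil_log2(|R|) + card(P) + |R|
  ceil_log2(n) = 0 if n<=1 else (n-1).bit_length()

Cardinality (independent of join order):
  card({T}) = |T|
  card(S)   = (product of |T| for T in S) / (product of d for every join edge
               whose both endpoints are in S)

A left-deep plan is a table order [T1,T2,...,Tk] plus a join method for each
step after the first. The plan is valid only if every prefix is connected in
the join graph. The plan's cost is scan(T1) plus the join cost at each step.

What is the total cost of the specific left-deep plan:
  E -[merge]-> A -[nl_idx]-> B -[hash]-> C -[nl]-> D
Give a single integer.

step 1: scan E: cost=400, card=400
step 2: join A via merge
    card(P join A) = 400*120/(10) = 4800
    cost = 400 + 400*9 + 120*7 + 400 + 120 = 5360
step 3: join B via nl_idx
    card(P join B) = 4800*200/(100) = 9600
    cost = 5360 + 4800*8 + 9600 = 53360
step 4: join C via hash
    card(P join C) = 9600*80/(80) = 9600
    cost = 53360 + 2*80*7 + 9600 = 64080
step 5: join D via nl
    card(P join D) = 9600*300/(16) = 180000
    cost = 64080 + 9600*300 = 2944080

2944080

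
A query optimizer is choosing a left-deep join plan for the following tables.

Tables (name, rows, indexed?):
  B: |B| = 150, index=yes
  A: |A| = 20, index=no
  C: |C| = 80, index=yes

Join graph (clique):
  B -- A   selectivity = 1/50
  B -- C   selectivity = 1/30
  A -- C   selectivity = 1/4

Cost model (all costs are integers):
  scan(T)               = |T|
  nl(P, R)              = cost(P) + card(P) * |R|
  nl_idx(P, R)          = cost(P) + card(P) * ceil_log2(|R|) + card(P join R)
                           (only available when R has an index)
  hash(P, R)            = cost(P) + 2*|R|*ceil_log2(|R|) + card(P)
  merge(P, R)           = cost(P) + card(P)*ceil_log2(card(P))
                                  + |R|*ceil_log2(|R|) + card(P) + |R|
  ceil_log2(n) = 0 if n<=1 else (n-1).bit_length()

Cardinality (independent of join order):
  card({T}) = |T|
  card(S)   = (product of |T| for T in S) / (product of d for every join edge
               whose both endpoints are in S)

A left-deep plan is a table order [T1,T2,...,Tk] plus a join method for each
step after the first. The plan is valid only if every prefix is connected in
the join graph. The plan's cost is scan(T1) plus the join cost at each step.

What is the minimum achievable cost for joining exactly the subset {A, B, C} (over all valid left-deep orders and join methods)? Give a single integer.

700

Selinger DP over subsets of {A,B,C}:
  {B}: scan cost=150, card=150
  {A}: scan cost=20, card=20
  {C}: scan cost=80, card=80
  {AB}: card=60; try (B,nl_idx)→240, (A,hash)→500, (B,merge)→1490, (A,merge)→1620, (B,hash)→2440, (B,nl)→3020 …(+1); best=240 via (B,nl_idx)
  {BC}: card=400; try (B,nl_idx)→1120, (C,hash)→1420, (C,nl_idx)→1600, (B,merge)→2070, (C,merge)→2140, (B,hash)→2560 …(+2); best=1120 via (B,nl_idx)
  {AC}: card=400; try (A,hash)→360, (C,nl_idx)→560, (C,merge)→780, (A,merge)→840, (C,hash)→1160, (C,nl)→1620 …(+1); best=360 via (A,hash)
  {ABC}: card=40; try (C,nl_idx)→700, (C,merge)→1300, (C,hash)→1420, (A,hash)→1720, (B,hash)→3160, (B,nl_idx)→3600 …(+5); best=700 via (C,nl_idx)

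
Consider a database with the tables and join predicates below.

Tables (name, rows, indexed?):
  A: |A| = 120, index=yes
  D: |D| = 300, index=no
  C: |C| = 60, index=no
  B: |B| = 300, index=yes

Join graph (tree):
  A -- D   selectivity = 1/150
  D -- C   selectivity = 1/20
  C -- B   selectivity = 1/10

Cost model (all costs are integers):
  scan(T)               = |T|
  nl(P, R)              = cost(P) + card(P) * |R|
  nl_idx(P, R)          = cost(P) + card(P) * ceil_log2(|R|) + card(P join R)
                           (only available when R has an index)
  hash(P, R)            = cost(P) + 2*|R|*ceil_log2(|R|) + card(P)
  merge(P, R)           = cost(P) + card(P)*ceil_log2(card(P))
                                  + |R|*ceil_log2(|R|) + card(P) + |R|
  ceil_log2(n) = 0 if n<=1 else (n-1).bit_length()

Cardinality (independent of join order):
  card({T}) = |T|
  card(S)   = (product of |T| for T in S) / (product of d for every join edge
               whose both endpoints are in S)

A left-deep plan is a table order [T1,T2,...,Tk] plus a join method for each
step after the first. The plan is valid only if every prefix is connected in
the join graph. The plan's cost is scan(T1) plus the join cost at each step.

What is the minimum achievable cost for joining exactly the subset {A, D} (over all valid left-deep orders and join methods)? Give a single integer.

2280

Selinger DP over subsets of {A,D}:
  {A}: scan cost=120, card=120
  {D}: scan cost=300, card=300
  {AD}: card=240; try (A,hash)→2280, (A,nl_idx)→2640, (D,merge)→4080, (A,merge)→4260, (D,hash)→5640, (D,nl)→36120 …(+1); best=2280 via (A,hash)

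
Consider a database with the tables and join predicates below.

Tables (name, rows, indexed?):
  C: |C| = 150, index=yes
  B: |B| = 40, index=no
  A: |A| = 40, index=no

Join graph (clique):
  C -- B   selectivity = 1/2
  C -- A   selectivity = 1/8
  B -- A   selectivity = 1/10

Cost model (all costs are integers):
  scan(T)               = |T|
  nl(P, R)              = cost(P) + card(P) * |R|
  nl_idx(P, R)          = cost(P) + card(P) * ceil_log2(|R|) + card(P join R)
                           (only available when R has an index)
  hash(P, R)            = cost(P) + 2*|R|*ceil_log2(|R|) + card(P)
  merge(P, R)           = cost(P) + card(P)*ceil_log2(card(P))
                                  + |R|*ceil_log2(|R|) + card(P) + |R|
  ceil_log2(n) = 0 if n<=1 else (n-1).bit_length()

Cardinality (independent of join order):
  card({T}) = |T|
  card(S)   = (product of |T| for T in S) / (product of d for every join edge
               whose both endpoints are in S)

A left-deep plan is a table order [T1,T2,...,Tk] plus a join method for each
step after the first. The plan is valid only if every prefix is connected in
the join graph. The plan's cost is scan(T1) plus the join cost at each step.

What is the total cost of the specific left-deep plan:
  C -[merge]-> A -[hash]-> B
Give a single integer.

3010

step 1: scan C: cost=150, card=150
step 2: join A via merge
    card(P join A) = 150*40/(8) = 750
    cost = 150 + 150*8 + 40*6 + 150 + 40 = 1780
step 3: join B via hash
    card(P join B) = 750*40/(2*10) = 1500
    cost = 1780 + 2*40*6 + 750 = 3010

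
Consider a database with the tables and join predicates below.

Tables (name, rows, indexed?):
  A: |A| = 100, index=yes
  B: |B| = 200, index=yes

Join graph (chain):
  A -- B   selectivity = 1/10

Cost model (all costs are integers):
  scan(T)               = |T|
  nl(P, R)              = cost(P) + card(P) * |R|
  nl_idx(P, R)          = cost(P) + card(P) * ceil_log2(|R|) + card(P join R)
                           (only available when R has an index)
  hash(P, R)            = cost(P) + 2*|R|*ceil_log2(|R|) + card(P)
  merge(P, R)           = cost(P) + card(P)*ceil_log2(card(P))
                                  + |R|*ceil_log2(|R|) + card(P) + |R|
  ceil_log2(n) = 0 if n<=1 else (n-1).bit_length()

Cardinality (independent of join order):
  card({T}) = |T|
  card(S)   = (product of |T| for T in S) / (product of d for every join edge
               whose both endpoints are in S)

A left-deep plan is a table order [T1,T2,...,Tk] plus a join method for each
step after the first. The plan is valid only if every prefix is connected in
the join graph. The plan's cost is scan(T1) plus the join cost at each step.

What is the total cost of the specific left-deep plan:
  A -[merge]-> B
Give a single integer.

2700

step 1: scan A: cost=100, card=100
step 2: join B via merge
    card(P join B) = 100*200/(10) = 2000
    cost = 100 + 100*7 + 200*8 + 100 + 200 = 2700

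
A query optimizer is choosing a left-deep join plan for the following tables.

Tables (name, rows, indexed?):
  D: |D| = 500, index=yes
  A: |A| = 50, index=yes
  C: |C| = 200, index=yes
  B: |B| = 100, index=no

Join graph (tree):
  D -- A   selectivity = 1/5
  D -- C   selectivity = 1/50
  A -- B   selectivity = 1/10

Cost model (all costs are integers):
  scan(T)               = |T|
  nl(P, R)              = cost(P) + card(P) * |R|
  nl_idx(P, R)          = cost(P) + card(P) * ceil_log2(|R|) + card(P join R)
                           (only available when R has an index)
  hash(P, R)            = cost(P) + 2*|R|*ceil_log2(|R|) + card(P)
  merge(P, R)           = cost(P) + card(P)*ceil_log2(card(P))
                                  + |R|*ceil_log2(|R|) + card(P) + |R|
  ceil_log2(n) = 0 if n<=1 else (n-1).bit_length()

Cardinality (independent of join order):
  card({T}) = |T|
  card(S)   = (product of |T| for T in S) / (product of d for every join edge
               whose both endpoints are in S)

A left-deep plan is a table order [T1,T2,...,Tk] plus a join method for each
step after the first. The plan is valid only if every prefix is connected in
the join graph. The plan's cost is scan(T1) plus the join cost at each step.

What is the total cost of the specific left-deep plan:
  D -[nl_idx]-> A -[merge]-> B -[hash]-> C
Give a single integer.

132500

step 1: scan D: cost=500, card=500
step 2: join A via nl_idx
    card(P join A) = 500*50/(5) = 5000
    cost = 500 + 500*6 + 5000 = 8500
step 3: join B via merge
    card(P join B) = 5000*100/(10) = 50000
    cost = 8500 + 5000*13 + 100*7 + 5000 + 100 = 79300
step 4: join C via hash
    card(P join C) = 50000*200/(50) = 200000
    cost = 79300 + 2*200*8 + 50000 = 132500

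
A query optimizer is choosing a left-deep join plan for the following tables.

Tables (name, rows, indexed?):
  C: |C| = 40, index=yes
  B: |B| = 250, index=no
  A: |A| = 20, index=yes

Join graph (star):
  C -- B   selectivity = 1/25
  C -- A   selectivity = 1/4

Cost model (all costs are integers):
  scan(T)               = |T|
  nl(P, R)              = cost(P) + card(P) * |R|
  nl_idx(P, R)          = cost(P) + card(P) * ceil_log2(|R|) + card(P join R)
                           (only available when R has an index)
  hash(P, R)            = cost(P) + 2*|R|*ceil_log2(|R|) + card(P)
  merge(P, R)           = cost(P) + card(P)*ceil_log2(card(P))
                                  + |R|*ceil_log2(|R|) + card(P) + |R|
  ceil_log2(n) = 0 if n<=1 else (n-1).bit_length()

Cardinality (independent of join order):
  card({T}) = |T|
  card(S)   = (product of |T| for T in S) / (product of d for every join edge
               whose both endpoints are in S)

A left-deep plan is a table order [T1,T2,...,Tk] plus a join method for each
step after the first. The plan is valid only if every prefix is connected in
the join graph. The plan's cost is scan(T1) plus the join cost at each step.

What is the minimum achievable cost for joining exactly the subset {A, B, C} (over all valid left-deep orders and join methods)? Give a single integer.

Selinger DP over subsets of {A,B,C}:
  {C}: scan cost=40, card=40
  {B}: scan cost=250, card=250
  {A}: scan cost=20, card=20
  {BC}: card=400; try (C,hash)→980, (C,nl_idx)→2150, (B,merge)→2570, (C,merge)→2780, (B,hash)→4080, (B,nl)→10040 …(+1); best=980 via (C,hash)
  {AC}: card=200; try (A,hash)→280, (C,nl_idx)→340, (C,merge)→420, (A,merge)→440, (A,nl_idx)→440, (C,hash)→520 …(+2); best=280 via (A,hash)
  {ABC}: card=2000; try (A,hash)→1580, (B,merge)→4330, (B,hash)→4480, (A,nl_idx)→4980, (A,merge)→5100, (A,nl)→8980 …(+1); best=1580 via (A,hash)

1580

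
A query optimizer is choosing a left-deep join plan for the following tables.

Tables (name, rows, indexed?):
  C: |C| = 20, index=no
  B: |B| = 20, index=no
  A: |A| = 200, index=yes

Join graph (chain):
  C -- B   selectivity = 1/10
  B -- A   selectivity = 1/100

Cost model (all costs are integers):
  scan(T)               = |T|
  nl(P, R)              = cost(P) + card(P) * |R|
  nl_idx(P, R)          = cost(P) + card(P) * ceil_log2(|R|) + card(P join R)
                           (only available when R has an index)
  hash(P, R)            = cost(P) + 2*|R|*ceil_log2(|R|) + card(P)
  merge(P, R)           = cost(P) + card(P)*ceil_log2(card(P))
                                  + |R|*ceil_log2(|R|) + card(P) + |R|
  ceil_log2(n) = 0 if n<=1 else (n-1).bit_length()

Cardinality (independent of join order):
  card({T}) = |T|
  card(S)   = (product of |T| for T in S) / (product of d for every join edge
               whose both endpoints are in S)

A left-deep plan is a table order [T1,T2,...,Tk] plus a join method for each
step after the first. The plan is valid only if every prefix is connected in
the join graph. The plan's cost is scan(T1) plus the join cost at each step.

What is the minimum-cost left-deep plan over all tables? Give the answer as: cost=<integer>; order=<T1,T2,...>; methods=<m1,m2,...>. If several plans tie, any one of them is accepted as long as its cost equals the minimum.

Selinger DP (subsets sized 1..n):
  {C}: scan cost=20, card=20
  {B}: scan cost=20, card=20
  {A}: scan cost=200, card=200
  {BC}: card=40; try (C,hash)→240, (B,hash)→240, (C,merge)→260, (B,merge)→260, (C,nl)→420, (B,nl)→420; best=240 via (C,hash)
  {AB}: card=40; try (A,nl_idx)→220, (B,hash)→600, (A,merge)→1940, (B,merge)→2120, (A,hash)→3240, (A,nl)→4020 …(+1); best=220 via (A,nl_idx)
  {ABC}: card=80; try (C,hash)→460, (C,merge)→620, (A,nl_idx)→640, (C,nl)→1020, (A,merge)→2320, (A,hash)→3480 …(+1); best=460 via (C,hash)

cost=460; order=B,A,C; methods=nl_idx,hash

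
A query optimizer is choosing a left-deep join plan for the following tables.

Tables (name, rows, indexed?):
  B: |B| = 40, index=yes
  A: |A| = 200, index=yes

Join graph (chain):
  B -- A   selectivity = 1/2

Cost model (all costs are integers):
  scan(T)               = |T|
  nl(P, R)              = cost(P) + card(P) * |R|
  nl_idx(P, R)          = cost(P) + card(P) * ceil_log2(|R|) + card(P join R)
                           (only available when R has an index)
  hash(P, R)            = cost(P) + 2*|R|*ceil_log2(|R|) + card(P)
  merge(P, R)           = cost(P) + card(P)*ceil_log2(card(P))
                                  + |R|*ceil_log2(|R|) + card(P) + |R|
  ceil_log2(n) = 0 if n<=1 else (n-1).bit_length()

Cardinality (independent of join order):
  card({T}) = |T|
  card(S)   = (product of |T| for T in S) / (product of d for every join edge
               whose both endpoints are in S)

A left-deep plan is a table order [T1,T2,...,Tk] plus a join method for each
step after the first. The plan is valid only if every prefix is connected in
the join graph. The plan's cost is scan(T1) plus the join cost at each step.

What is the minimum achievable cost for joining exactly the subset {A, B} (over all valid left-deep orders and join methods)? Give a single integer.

Selinger DP over subsets of {A,B}:
  {B}: scan cost=40, card=40
  {A}: scan cost=200, card=200
  {AB}: card=4000; try (B,hash)→880, (A,merge)→2120, (B,merge)→2280, (A,hash)→3280, (A,nl_idx)→4360, (B,nl_idx)→5400 …(+2); best=880 via (B,hash)

880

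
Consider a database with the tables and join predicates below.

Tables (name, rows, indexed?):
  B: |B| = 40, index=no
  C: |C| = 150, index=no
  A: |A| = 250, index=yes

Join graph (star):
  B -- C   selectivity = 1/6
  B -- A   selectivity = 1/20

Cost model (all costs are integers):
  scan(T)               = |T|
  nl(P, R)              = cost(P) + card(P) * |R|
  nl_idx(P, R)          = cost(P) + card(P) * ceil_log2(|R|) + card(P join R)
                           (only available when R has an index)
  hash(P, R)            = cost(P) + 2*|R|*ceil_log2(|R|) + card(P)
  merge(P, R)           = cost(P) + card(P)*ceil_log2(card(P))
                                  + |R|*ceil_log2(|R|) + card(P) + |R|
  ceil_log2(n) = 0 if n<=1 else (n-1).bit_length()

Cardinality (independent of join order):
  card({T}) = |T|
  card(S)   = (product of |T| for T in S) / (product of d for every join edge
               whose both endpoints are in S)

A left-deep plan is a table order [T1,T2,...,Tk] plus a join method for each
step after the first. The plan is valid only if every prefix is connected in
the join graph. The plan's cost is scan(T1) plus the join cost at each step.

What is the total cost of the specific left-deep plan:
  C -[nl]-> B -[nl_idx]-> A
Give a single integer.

step 1: scan C: cost=150, card=150
step 2: join B via nl
    card(P join B) = 150*40/(6) = 1000
    cost = 150 + 150*40 = 6150
step 3: join A via nl_idx
    card(P join A) = 1000*250/(20) = 12500
    cost = 6150 + 1000*8 + 12500 = 26650

26650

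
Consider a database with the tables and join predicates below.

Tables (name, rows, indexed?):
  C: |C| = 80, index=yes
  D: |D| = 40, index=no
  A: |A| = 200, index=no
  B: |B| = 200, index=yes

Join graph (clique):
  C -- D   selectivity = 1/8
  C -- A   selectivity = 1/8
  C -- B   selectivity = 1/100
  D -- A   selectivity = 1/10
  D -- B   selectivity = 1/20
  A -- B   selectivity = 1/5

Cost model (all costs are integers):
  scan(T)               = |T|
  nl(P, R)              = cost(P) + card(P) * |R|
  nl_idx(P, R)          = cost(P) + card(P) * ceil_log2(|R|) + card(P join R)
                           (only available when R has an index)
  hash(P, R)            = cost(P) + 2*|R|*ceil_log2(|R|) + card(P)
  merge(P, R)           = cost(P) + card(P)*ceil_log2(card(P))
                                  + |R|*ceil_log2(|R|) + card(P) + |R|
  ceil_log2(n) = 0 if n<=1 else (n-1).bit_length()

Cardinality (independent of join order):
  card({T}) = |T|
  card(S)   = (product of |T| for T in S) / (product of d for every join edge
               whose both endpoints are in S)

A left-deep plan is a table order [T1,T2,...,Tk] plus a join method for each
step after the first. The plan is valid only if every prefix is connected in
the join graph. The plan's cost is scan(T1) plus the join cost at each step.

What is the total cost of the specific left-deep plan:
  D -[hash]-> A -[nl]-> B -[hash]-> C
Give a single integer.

step 1: scan D: cost=40, card=40
step 2: join A via hash
    card(P join A) = 40*200/(10) = 800
    cost = 40 + 2*200*8 + 40 = 3280
step 3: join B via nl
    card(P join B) = 800*200/(20*5) = 1600
    cost = 3280 + 800*200 = 163280
step 4: join C via hash
    card(P join C) = 1600*80/(8*8*100) = 20
    cost = 163280 + 2*80*7 + 1600 = 166000

166000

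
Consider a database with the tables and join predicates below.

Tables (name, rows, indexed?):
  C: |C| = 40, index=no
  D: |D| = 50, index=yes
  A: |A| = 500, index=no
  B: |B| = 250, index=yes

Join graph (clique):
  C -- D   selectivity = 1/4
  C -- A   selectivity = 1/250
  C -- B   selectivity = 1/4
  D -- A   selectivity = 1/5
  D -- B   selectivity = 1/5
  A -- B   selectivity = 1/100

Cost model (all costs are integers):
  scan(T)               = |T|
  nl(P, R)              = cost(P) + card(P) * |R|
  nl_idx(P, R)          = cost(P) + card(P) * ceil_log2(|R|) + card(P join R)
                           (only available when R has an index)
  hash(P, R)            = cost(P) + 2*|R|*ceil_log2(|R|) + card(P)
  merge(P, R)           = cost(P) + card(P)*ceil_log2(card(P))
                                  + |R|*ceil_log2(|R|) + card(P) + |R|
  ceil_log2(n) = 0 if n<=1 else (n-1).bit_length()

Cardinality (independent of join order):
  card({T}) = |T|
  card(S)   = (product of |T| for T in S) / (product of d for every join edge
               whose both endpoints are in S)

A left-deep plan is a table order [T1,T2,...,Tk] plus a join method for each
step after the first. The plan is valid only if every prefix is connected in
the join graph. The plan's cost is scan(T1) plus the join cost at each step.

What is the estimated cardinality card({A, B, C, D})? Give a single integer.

25

Tables in S: A(500), B(250), C(40), D(50)
Edges inside S: C-D(d=4), C-A(d=250), C-B(d=4), D-A(d=5), D-B(d=5), A-B(d=100)
numerator = 500 * 250 * 40 * 50 = 250000000
denominator = 4 * 250 * 4 * 5 * 5 * 100 = 10000000
card(S) = 250000000 / 10000000 = 25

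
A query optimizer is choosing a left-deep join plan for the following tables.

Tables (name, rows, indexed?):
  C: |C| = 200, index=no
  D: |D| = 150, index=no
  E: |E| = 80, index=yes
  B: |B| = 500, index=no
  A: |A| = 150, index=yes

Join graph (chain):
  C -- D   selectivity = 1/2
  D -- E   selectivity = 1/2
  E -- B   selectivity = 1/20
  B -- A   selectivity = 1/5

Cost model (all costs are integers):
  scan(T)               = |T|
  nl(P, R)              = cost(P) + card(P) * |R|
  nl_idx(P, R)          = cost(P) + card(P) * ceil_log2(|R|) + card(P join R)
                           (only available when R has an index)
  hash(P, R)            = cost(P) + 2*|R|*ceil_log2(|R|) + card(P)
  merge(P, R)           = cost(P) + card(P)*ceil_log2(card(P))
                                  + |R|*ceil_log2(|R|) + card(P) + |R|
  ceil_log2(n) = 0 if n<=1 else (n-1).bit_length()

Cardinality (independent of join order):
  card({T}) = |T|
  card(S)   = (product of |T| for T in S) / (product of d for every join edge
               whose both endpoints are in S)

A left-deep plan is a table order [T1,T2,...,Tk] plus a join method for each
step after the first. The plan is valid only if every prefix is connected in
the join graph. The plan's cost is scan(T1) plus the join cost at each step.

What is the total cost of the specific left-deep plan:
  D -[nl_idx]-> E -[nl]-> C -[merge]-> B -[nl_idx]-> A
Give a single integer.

step 1: scan D: cost=150, card=150
step 2: join E via nl_idx
    card(P join E) = 150*80/(2) = 6000
    cost = 150 + 150*7 + 6000 = 7200
step 3: join C via nl
    card(P join C) = 6000*200/(2) = 600000
    cost = 7200 + 6000*200 = 1207200
step 4: join B via merge
    card(P join B) = 600000*500/(20) = 15000000
    cost = 1207200 + 600000*20 + 500*9 + 600000 + 500 = 13812200
step 5: join A via nl_idx
    card(P join A) = 15000000*150/(5) = 450000000
    cost = 13812200 + 15000000*8 + 450000000 = 583812200

583812200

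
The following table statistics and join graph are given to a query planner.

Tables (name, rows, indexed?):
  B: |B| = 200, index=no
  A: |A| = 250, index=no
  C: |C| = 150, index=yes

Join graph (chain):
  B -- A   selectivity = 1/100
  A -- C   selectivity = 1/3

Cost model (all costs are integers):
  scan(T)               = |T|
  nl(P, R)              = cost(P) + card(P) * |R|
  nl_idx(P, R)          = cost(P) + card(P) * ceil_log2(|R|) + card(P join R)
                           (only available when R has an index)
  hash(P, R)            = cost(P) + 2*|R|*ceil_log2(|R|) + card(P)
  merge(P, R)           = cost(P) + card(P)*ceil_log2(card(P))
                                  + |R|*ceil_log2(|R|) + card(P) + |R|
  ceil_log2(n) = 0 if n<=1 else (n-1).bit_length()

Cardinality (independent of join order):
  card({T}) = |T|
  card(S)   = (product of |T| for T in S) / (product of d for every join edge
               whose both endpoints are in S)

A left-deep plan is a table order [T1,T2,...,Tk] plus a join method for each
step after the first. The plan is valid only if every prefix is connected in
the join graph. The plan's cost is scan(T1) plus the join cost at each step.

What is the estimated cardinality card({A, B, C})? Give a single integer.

Tables in S: A(250), B(200), C(150)
Edges inside S: B-A(d=100), A-C(d=3)
numerator = 250 * 200 * 150 = 7500000
denominator = 100 * 3 = 300
card(S) = 7500000 / 300 = 25000

25000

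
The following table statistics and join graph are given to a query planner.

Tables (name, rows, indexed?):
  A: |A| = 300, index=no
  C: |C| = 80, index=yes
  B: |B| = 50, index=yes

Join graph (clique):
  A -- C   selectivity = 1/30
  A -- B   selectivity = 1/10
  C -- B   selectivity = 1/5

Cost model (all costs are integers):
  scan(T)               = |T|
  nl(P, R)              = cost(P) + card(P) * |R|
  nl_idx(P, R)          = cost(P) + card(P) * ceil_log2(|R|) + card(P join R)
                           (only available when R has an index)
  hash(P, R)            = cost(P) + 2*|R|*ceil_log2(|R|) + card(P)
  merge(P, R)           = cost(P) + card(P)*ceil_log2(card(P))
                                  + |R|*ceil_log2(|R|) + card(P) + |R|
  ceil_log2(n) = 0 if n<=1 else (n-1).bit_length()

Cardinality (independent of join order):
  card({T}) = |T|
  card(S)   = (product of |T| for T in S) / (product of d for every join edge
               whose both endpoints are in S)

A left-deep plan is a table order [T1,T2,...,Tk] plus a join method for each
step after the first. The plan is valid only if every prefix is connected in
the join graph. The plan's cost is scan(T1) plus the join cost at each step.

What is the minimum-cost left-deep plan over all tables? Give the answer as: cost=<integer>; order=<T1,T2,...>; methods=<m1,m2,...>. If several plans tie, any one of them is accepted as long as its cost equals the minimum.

Selinger DP (subsets sized 1..n):
  {A}: scan cost=300, card=300
  {C}: scan cost=80, card=80
  {B}: scan cost=50, card=50
  {AC}: card=800; try (C,hash)→1720, (C,nl_idx)→3200, (A,merge)→3720, (C,merge)→3940, (A,hash)→5560, (A,nl)→24080 …(+1); best=1720 via (C,hash)
  {AB}: card=1500; try (B,hash)→1200, (A,merge)→3400, (B,nl_idx)→3600, (B,merge)→3650, (A,hash)→5500, (A,nl)→15050 …(+1); best=1200 via (B,hash)
  {BC}: card=800; try (B,hash)→760, (C,merge)→1040, (B,merge)→1070, (C,nl_idx)→1200, (C,hash)→1220, (B,nl_idx)→1360 …(+2); best=760 via (B,hash)
  {ABC}: card=800; try (B,hash)→3120, (C,hash)→3820, (A,hash)→6960, (B,nl_idx)→7320, (B,merge)→10870, (C,nl_idx)→12500 …(+5); best=3120 via (B,hash)

cost=3120; order=A,C,B; methods=hash,hash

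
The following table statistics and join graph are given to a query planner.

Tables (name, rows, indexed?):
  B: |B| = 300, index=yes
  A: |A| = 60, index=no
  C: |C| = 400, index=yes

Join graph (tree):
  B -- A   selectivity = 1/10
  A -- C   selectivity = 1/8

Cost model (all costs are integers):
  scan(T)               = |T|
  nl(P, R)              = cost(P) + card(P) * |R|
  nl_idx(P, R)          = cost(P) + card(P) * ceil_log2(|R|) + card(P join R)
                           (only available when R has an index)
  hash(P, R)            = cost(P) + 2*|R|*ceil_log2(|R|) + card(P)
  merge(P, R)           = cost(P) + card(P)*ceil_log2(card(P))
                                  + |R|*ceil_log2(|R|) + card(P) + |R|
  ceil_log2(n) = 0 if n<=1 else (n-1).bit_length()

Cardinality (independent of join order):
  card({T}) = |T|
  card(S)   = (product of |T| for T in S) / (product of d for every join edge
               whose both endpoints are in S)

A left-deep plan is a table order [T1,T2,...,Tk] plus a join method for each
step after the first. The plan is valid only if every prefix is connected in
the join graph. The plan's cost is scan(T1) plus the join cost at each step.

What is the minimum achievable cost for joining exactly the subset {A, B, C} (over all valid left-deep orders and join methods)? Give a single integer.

9920

Selinger DP over subsets of {A,B,C}:
  {B}: scan cost=300, card=300
  {A}: scan cost=60, card=60
  {C}: scan cost=400, card=400
  {AB}: card=1800; try (A,hash)→1320, (B,nl_idx)→2400, (B,merge)→3480, (A,merge)→3720, (B,hash)→5520, (B,nl)→18060 …(+1); best=1320 via (A,hash)
  {AC}: card=3000; try (A,hash)→1520, (C,nl_idx)→3600, (C,merge)→4480, (A,merge)→4820, (C,hash)→7320, (C,nl)→24060 …(+1); best=1520 via (A,hash)
  {ABC}: card=90000; try (B,hash)→9920, (C,hash)→10320, (C,merge)→26920, (B,merge)→43520, (C,nl_idx)→107520, (B,nl_idx)→118520 …(+2); best=9920 via (B,hash)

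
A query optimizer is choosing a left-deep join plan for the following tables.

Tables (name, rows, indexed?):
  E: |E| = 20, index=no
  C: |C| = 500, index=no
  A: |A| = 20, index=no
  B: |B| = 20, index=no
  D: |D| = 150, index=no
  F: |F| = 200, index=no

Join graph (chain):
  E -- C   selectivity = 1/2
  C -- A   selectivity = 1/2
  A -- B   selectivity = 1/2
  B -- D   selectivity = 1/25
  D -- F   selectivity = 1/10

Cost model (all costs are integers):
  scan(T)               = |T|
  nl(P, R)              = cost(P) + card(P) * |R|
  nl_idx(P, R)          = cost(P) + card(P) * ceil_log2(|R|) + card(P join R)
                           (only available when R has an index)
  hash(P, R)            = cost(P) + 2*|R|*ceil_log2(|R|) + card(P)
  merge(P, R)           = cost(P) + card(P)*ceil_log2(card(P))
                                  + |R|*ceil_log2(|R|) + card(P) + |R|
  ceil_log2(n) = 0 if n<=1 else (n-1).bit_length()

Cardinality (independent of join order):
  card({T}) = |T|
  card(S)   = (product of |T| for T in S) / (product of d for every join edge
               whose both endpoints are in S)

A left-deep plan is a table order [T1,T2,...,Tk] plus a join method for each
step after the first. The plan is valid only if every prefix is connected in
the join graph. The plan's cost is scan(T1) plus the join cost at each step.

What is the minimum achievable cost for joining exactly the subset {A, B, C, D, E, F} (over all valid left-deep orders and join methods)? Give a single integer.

3314420

Selinger DP over subsets of {A,B,C,D,E,F}:
  {E}: scan cost=20, card=20
  {C}: scan cost=500, card=500
  {A}: scan cost=20, card=20
  {B}: scan cost=20, card=20
  {D}: scan cost=150, card=150
  {F}: scan cost=200, card=200
  {CE}: card=5000; try (E,hash)→1200, (C,merge)→5140, (E,merge)→5620, (C,hash)→9040, (C,nl)→10020, (E,nl)→10500; best=1200 via (E,hash)
  {AC}: card=5000; try (A,hash)→1200, (C,merge)→5140, (A,merge)→5620, (C,hash)→9040, (C,nl)→10020, (A,nl)→10500; best=1200 via (A,hash)
  {AB}: card=200; try (B,hash)→240, (A,hash)→240, (B,merge)→260, (A,merge)→260, (B,nl)→420, (A,nl)→420; best=240 via (B,hash)
  {BD}: card=120; try (B,hash)→500, (D,merge)→1490, (B,merge)→1620, (D,hash)→2440, (D,nl)→3020, (B,nl)→3150; best=500 via (B,hash)
  {DF}: card=3000; try (D,hash)→2800, (F,merge)→3300, (D,merge)→3350, (F,hash)→3500, (F,nl)→30150, (D,nl)→30200; best=2800 via (D,hash)
  {ACE}: card=50000; try (E,hash)→6400, (A,hash)→6400, (E,merge)→71320, (A,merge)→71320, (E,nl)→101200, (A,nl)→101200; best=6400 via (E,hash)
  {ABC}: card=50000; try (B,hash)→6400, (C,merge)→7040, (C,hash)→9440, (B,merge)→71320, (C,nl)→100240, (B,nl)→101200; best=6400 via (B,hash)
  {ABD}: card=1200; try (A,hash)→820, (A,merge)→1580, (D,hash)→2840, (A,nl)→2900, (D,merge)→3390, (D,nl)→30240; best=820 via (A,hash)
  {BDF}: card=2400; try (F,merge)→3260, (F,hash)→3820, (B,hash)→6000, (F,nl)→24500, (B,merge)→41920, (B,nl)→62800; best=3260 via (F,merge)
  {ABCE}: card=500000; try (E,hash)→56600, (B,hash)→56600, (E,merge)→856520, (B,merge)→856520, (E,nl)→1006400, (B,nl)→1006400; best=56600 via (E,hash)
  {ABCD}: card=300000; try (C,hash)→11020, (C,merge)→20220, (D,hash)→58800, (C,nl)→600820, (D,merge)→857750, (D,nl)→7506400; best=11020 via (C,hash)
  {ABDF}: card=24000; try (F,hash)→5220, (A,hash)→5860, (F,merge)→17020, (A,merge)→34580, (A,nl)→51260, (F,nl)→240820; best=5220 via (F,hash)
  {ABCDE}: card=3000000; try (E,hash)→311220, (D,hash)→559000, (E,nl)→6011020, (E,merge)→6011140, (D,merge)→10057950, (D,nl)→75056600; best=311220 via (E,hash)
  {ABCDF}: card=6000000; try (C,hash)→38220, (F,hash)→314220, (C,merge)→394220, (F,merge)→6012820, (C,nl)→12005220, (F,nl)→60011020; best=38220 via (C,hash)
  {ABCDEF}: card=60000000; try (F,hash)→3314420, (E,hash)→6038420, (F,merge)→69313020, (E,nl)→120038220, (E,merge)→144038340, (F,nl)→600311220; best=3314420 via (F,hash)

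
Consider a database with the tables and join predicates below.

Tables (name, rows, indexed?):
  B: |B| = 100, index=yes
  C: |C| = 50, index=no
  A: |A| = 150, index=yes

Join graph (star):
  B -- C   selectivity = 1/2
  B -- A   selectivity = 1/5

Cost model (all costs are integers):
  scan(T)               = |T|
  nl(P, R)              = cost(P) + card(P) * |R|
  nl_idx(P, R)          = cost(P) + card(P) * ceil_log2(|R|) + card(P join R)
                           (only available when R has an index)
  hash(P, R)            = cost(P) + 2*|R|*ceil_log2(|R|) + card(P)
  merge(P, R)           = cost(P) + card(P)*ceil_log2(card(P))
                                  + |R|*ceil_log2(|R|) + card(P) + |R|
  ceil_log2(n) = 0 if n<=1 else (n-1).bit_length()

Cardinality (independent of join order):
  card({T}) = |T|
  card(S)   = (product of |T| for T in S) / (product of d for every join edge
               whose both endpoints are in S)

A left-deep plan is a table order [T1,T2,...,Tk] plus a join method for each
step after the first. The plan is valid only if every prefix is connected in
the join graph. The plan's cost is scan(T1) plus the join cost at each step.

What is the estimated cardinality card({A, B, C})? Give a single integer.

75000

Tables in S: A(150), B(100), C(50)
Edges inside S: B-C(d=2), B-A(d=5)
numerator = 150 * 100 * 50 = 750000
denominator = 2 * 5 = 10
card(S) = 750000 / 10 = 75000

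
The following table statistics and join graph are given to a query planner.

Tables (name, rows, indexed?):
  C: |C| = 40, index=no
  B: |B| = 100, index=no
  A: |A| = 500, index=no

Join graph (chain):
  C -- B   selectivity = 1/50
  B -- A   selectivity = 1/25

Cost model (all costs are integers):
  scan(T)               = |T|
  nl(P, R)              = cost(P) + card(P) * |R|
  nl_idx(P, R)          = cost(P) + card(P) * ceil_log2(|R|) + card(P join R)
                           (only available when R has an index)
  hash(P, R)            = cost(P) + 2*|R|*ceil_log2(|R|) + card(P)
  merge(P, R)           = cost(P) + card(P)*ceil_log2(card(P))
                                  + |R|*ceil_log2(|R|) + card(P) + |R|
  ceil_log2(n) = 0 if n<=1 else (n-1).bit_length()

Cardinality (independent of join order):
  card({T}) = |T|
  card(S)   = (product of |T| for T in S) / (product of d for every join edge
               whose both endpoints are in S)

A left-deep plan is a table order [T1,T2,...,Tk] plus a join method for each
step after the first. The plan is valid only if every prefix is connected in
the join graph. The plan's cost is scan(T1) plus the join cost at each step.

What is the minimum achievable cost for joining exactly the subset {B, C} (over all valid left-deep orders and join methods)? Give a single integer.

680

Selinger DP over subsets of {B,C}:
  {C}: scan cost=40, card=40
  {B}: scan cost=100, card=100
  {BC}: card=80; try (C,hash)→680, (B,merge)→1120, (C,merge)→1180, (B,hash)→1480, (B,nl)→4040, (C,nl)→4100; best=680 via (C,hash)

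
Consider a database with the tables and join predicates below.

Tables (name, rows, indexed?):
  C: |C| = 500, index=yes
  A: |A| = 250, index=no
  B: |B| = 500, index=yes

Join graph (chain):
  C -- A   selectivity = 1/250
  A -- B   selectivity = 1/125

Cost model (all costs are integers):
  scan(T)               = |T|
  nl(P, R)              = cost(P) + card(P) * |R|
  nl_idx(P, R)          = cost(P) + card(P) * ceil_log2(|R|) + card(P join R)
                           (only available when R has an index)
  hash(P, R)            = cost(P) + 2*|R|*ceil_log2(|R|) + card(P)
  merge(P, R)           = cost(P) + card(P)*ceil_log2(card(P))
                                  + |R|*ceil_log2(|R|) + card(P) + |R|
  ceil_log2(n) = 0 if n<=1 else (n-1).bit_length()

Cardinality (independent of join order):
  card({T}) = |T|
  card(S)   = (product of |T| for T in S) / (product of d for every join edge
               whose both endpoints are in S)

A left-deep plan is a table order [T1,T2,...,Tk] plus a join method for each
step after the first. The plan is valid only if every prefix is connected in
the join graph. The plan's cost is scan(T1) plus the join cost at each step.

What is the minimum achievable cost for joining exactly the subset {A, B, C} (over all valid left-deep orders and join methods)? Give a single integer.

Selinger DP over subsets of {A,B,C}:
  {C}: scan cost=500, card=500
  {A}: scan cost=250, card=250
  {B}: scan cost=500, card=500
  {AC}: card=500; try (C,nl_idx)→3000, (A,hash)→5000, (C,merge)→7500, (A,merge)→7750, (C,hash)→9500, (C,nl)→125250 …(+1); best=3000 via (C,nl_idx)
  {AB}: card=1000; try (B,nl_idx)→3500, (A,hash)→5000, (B,merge)→7500, (A,merge)→7750, (B,hash)→9500, (B,nl)→125250 …(+1); best=3500 via (B,nl_idx)
  {ABC}: card=2000; try (B,nl_idx)→9500, (B,hash)→12500, (B,merge)→13000, (C,hash)→13500, (C,nl_idx)→14500, (C,merge)→19500 …(+2); best=9500 via (B,nl_idx)

9500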